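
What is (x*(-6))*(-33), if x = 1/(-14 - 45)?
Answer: -198/59 ≈ -3.3559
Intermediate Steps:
x = -1/59 (x = 1/(-59) = -1/59 ≈ -0.016949)
(x*(-6))*(-33) = -1/59*(-6)*(-33) = (6/59)*(-33) = -198/59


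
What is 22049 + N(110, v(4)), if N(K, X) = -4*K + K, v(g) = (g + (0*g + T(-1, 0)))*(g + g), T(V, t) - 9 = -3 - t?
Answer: 21719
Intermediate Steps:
T(V, t) = 6 - t (T(V, t) = 9 + (-3 - t) = 6 - t)
v(g) = 2*g*(6 + g) (v(g) = (g + (0*g + (6 - 1*0)))*(g + g) = (g + (0 + (6 + 0)))*(2*g) = (g + (0 + 6))*(2*g) = (g + 6)*(2*g) = (6 + g)*(2*g) = 2*g*(6 + g))
N(K, X) = -3*K
22049 + N(110, v(4)) = 22049 - 3*110 = 22049 - 330 = 21719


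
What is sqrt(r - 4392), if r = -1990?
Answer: I*sqrt(6382) ≈ 79.887*I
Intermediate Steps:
sqrt(r - 4392) = sqrt(-1990 - 4392) = sqrt(-6382) = I*sqrt(6382)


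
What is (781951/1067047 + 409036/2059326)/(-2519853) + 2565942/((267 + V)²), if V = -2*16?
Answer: 7103963058094125455092411/152893698690126998864925 ≈ 46.463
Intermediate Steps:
V = -32
(781951/1067047 + 409036/2059326)/(-2519853) + 2565942/((267 + V)²) = (781951/1067047 + 409036/2059326)/(-2519853) + 2565942/((267 - 32)²) = (781951*(1/1067047) + 409036*(1/2059326))*(-1/2519853) + 2565942/(235²) = (781951/1067047 + 204518/1029663)*(-1/2519853) + 2565942/55225 = (1023376330859/1098698815161)*(-1/2519853) + 2565942*(1/55225) = -1023376330859/2768559505479891333 + 2565942/55225 = 7103963058094125455092411/152893698690126998864925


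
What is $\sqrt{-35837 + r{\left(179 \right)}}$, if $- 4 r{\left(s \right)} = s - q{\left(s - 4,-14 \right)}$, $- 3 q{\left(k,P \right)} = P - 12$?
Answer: $\frac{i \sqrt{1291665}}{6} \approx 189.42 i$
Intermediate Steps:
$q{\left(k,P \right)} = 4 - \frac{P}{3}$ ($q{\left(k,P \right)} = - \frac{P - 12}{3} = - \frac{-12 + P}{3} = 4 - \frac{P}{3}$)
$r{\left(s \right)} = \frac{13}{6} - \frac{s}{4}$ ($r{\left(s \right)} = - \frac{s - \left(4 - - \frac{14}{3}\right)}{4} = - \frac{s - \left(4 + \frac{14}{3}\right)}{4} = - \frac{s - \frac{26}{3}}{4} = - \frac{- \frac{26}{3} + s}{4} = \frac{13}{6} - \frac{s}{4}$)
$\sqrt{-35837 + r{\left(179 \right)}} = \sqrt{-35837 + \left(\frac{13}{6} - \frac{179}{4}\right)} = \sqrt{-35837 - \frac{511}{12}} = \sqrt{- \frac{430555}{12}} = \frac{i \sqrt{1291665}}{6}$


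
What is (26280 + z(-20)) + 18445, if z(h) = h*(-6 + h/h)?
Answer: 44825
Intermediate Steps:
z(h) = -5*h (z(h) = h*(-6 + 1) = h*(-5) = -5*h)
(26280 + z(-20)) + 18445 = (26280 - 5*(-20)) + 18445 = (26280 + 100) + 18445 = 26380 + 18445 = 44825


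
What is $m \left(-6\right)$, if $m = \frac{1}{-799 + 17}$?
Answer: $\frac{3}{391} \approx 0.0076726$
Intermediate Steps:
$m = - \frac{1}{782}$ ($m = \frac{1}{-782} = - \frac{1}{782} \approx -0.0012788$)
$m \left(-6\right) = \left(- \frac{1}{782}\right) \left(-6\right) = \frac{3}{391}$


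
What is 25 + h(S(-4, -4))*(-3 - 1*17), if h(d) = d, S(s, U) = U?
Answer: 105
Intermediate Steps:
25 + h(S(-4, -4))*(-3 - 1*17) = 25 - 4*(-3 - 1*17) = 25 - 4*(-3 - 17) = 25 - 4*(-20) = 25 + 80 = 105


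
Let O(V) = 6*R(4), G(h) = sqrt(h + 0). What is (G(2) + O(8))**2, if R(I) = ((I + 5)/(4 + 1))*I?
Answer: 46706/25 + 432*sqrt(2)/5 ≈ 1990.4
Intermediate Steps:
R(I) = I*(1 + I/5) (R(I) = ((5 + I)/5)*I = ((5 + I)*(1/5))*I = (1 + I/5)*I = I*(1 + I/5))
G(h) = sqrt(h)
O(V) = 216/5 (O(V) = 6*((1/5)*4*(5 + 4)) = 6*((1/5)*4*9) = 6*(36/5) = 216/5)
(G(2) + O(8))**2 = (sqrt(2) + 216/5)**2 = (216/5 + sqrt(2))**2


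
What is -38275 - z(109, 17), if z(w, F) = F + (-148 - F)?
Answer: -38127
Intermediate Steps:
z(w, F) = -148
-38275 - z(109, 17) = -38275 - 1*(-148) = -38275 + 148 = -38127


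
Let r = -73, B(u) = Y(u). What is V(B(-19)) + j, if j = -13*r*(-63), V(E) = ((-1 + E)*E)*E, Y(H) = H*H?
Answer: 46855773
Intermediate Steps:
Y(H) = H**2
B(u) = u**2
V(E) = E**2*(-1 + E) (V(E) = (E*(-1 + E))*E = E**2*(-1 + E))
j = -59787 (j = -13*(-73)*(-63) = 949*(-63) = -59787)
V(B(-19)) + j = ((-19)**2)**2*(-1 + (-19)**2) - 59787 = 361**2*(-1 + 361) - 59787 = 130321*360 - 59787 = 46915560 - 59787 = 46855773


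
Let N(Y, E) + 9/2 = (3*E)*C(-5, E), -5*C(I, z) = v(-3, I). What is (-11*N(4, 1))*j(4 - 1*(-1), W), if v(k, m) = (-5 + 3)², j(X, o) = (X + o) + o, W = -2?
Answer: 759/10 ≈ 75.900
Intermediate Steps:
j(X, o) = X + 2*o
v(k, m) = 4 (v(k, m) = (-2)² = 4)
C(I, z) = -⅘ (C(I, z) = -⅕*4 = -⅘)
N(Y, E) = -9/2 - 12*E/5 (N(Y, E) = -9/2 + (3*E)*(-⅘) = -9/2 - 12*E/5)
(-11*N(4, 1))*j(4 - 1*(-1), W) = (-11*(-9/2 - 12/5*1))*((4 - 1*(-1)) + 2*(-2)) = (-11*(-9/2 - 12/5))*((4 + 1) - 4) = (-11*(-69/10))*(5 - 4) = (759/10)*1 = 759/10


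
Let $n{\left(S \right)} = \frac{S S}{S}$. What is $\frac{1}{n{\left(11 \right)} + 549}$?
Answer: $\frac{1}{560} \approx 0.0017857$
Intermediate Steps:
$n{\left(S \right)} = S$ ($n{\left(S \right)} = \frac{S^{2}}{S} = S$)
$\frac{1}{n{\left(11 \right)} + 549} = \frac{1}{11 + 549} = \frac{1}{560}$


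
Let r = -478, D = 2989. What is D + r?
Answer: 2511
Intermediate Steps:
D + r = 2989 - 478 = 2511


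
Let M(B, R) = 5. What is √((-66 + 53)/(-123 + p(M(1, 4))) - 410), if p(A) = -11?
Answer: 3*I*√817802/134 ≈ 20.246*I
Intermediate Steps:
√((-66 + 53)/(-123 + p(M(1, 4))) - 410) = √((-66 + 53)/(-123 - 11) - 410) = √(-13/(-134) - 410) = √(-13*(-1/134) - 410) = √(13/134 - 410) = √(-54927/134) = 3*I*√817802/134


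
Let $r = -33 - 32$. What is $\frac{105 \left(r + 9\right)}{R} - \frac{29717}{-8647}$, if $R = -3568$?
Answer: $\frac{19609327}{3856562} \approx 5.0847$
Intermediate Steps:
$r = -65$
$\frac{105 \left(r + 9\right)}{R} - \frac{29717}{-8647} = \frac{105 \left(-65 + 9\right)}{-3568} - \frac{29717}{-8647} = 105 \left(-56\right) \left(- \frac{1}{3568}\right) - - \frac{29717}{8647} = \left(-5880\right) \left(- \frac{1}{3568}\right) + \frac{29717}{8647} = \frac{735}{446} + \frac{29717}{8647} = \frac{19609327}{3856562}$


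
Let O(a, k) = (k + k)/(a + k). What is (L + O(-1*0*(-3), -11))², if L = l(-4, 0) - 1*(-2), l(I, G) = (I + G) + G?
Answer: 0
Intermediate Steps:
l(I, G) = I + 2*G (l(I, G) = (G + I) + G = I + 2*G)
O(a, k) = 2*k/(a + k) (O(a, k) = (2*k)/(a + k) = 2*k/(a + k))
L = -2 (L = (-4 + 2*0) - 1*(-2) = (-4 + 0) + 2 = -4 + 2 = -2)
(L + O(-1*0*(-3), -11))² = (-2 + 2*(-11)/(-1*0*(-3) - 11))² = (-2 + 2*(-11)/(0*(-3) - 11))² = (-2 + 2*(-11)/(0 - 11))² = (-2 + 2*(-11)/(-11))² = (-2 + 2*(-11)*(-1/11))² = (-2 + 2)² = 0² = 0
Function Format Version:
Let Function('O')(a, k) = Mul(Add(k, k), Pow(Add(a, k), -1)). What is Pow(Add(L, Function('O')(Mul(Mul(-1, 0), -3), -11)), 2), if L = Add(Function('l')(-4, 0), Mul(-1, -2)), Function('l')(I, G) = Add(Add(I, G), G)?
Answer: 0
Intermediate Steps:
Function('l')(I, G) = Add(I, Mul(2, G)) (Function('l')(I, G) = Add(Add(G, I), G) = Add(I, Mul(2, G)))
Function('O')(a, k) = Mul(2, k, Pow(Add(a, k), -1)) (Function('O')(a, k) = Mul(Mul(2, k), Pow(Add(a, k), -1)) = Mul(2, k, Pow(Add(a, k), -1)))
L = -2 (L = Add(Add(-4, Mul(2, 0)), Mul(-1, -2)) = Add(Add(-4, 0), 2) = Add(-4, 2) = -2)
Pow(Add(L, Function('O')(Mul(Mul(-1, 0), -3), -11)), 2) = Pow(Add(-2, Mul(2, -11, Pow(Add(Mul(Mul(-1, 0), -3), -11), -1))), 2) = Pow(Add(-2, Mul(2, -11, Pow(Add(Mul(0, -3), -11), -1))), 2) = Pow(Add(-2, Mul(2, -11, Pow(Add(0, -11), -1))), 2) = Pow(Add(-2, Mul(2, -11, Pow(-11, -1))), 2) = Pow(Add(-2, Mul(2, -11, Rational(-1, 11))), 2) = Pow(Add(-2, 2), 2) = Pow(0, 2) = 0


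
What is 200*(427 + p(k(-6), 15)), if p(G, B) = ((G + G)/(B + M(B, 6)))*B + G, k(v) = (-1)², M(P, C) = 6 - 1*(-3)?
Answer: 85850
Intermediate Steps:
M(P, C) = 9 (M(P, C) = 6 + 3 = 9)
k(v) = 1
p(G, B) = G + 2*B*G/(9 + B) (p(G, B) = ((G + G)/(B + 9))*B + G = ((2*G)/(9 + B))*B + G = (2*G/(9 + B))*B + G = 2*B*G/(9 + B) + G = G + 2*B*G/(9 + B))
200*(427 + p(k(-6), 15)) = 200*(427 + 3*1*(3 + 15)/(9 + 15)) = 200*(427 + 3*1*18/24) = 200*(427 + 3*1*(1/24)*18) = 200*(427 + 9/4) = 200*(1717/4) = 85850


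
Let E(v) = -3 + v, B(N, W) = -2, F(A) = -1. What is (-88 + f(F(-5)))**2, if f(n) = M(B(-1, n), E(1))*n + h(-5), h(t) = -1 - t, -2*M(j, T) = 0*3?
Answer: 7056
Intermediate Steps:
M(j, T) = 0 (M(j, T) = -0*3 = -1/2*0 = 0)
f(n) = 4 (f(n) = 0*n + (-1 - 1*(-5)) = 0 + (-1 + 5) = 0 + 4 = 4)
(-88 + f(F(-5)))**2 = (-88 + 4)**2 = (-84)**2 = 7056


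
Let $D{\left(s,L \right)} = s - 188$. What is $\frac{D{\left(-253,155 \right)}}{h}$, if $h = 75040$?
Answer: $- \frac{63}{10720} \approx -0.0058769$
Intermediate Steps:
$D{\left(s,L \right)} = -188 + s$
$\frac{D{\left(-253,155 \right)}}{h} = \frac{-188 - 253}{75040} = \left(-441\right) \frac{1}{75040} = - \frac{63}{10720}$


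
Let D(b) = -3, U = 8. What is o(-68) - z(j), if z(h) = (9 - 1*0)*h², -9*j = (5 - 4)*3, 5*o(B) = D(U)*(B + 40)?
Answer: 79/5 ≈ 15.800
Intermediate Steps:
o(B) = -24 - 3*B/5 (o(B) = (-3*(B + 40))/5 = (-3*(40 + B))/5 = (-120 - 3*B)/5 = -24 - 3*B/5)
j = -⅓ (j = -(5 - 4)*3/9 = -3/9 = -⅑*3 = -⅓ ≈ -0.33333)
z(h) = 9*h² (z(h) = (9 + 0)*h² = 9*h²)
o(-68) - z(j) = (-24 - ⅗*(-68)) - 9*(-⅓)² = (-24 + 204/5) - 9/9 = 84/5 - 1*1 = 84/5 - 1 = 79/5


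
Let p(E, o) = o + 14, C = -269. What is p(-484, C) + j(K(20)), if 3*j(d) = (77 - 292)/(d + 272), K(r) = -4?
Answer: -205235/804 ≈ -255.27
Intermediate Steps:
j(d) = -215/(3*(272 + d)) (j(d) = ((77 - 292)/(d + 272))/3 = (-215/(272 + d))/3 = -215/(3*(272 + d)))
p(E, o) = 14 + o
p(-484, C) + j(K(20)) = (14 - 269) - 215/(816 + 3*(-4)) = -255 - 215/(816 - 12) = -255 - 215/804 = -205235/804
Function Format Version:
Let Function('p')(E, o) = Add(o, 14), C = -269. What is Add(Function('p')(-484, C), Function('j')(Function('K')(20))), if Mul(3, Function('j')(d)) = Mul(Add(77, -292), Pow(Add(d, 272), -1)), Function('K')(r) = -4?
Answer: Rational(-205235, 804) ≈ -255.27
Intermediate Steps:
Function('j')(d) = Mul(Rational(-215, 3), Pow(Add(272, d), -1)) (Function('j')(d) = Mul(Rational(1, 3), Mul(Add(77, -292), Pow(Add(d, 272), -1))) = Mul(Rational(1, 3), Mul(-215, Pow(Add(272, d), -1))) = Mul(Rational(-215, 3), Pow(Add(272, d), -1)))
Function('p')(E, o) = Add(14, o)
Add(Function('p')(-484, C), Function('j')(Function('K')(20))) = Add(Add(14, -269), Mul(-215, Pow(Add(816, Mul(3, -4)), -1))) = Add(-255, Mul(-215, Pow(Add(816, -12), -1))) = Add(-255, Mul(-215, Pow(804, -1))) = Add(-255, Mul(-215, Rational(1, 804))) = Add(-255, Rational(-215, 804)) = Rational(-205235, 804)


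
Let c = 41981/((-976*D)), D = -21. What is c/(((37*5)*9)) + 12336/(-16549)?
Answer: -420281618671/564748526160 ≈ -0.74419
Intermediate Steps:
c = 41981/20496 (c = 41981/((-976*(-21))) = 41981/20496 ≈ 2.0483)
c/(((37*5)*9)) + 12336/(-16549) = 41981/(20496*(((37*5)*9))) + 12336/(-16549) = 41981/(20496*((185*9))) + 12336*(-1/16549) = (41981/20496)/1665 - 12336/16549 = (41981/20496)*(1/1665) - 12336/16549 = 41981/34125840 - 12336/16549 = -420281618671/564748526160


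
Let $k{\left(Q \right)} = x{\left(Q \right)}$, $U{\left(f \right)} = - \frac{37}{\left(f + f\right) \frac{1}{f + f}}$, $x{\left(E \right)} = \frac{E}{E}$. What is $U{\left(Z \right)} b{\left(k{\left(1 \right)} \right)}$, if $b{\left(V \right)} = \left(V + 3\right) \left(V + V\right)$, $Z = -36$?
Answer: $-296$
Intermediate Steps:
$x{\left(E \right)} = 1$
$U{\left(f \right)} = -37$ ($U{\left(f \right)} = - \frac{37}{2 f \frac{1}{2 f}} = - \frac{37}{1} = \left(-37\right) 1 = -37$)
$k{\left(Q \right)} = 1$
$b{\left(V \right)} = 2 V \left(3 + V\right)$ ($b{\left(V \right)} = \left(3 + V\right) 2 V = 2 V \left(3 + V\right)$)
$U{\left(Z \right)} b{\left(k{\left(1 \right)} \right)} = - 37 \cdot 2 \cdot 1 \left(3 + 1\right) = - 37 \cdot 2 \cdot 1 \cdot 4 = \left(-37\right) 8 = -296$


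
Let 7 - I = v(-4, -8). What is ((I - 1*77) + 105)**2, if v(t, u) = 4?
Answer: 961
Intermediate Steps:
I = 3 (I = 7 - 1*4 = 7 - 4 = 3)
((I - 1*77) + 105)**2 = ((3 - 1*77) + 105)**2 = ((3 - 77) + 105)**2 = (-74 + 105)**2 = 31**2 = 961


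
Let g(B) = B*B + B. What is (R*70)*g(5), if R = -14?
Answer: -29400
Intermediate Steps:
g(B) = B + B² (g(B) = B² + B = B + B²)
(R*70)*g(5) = (-14*70)*(5*(1 + 5)) = -4900*6 = -980*30 = -29400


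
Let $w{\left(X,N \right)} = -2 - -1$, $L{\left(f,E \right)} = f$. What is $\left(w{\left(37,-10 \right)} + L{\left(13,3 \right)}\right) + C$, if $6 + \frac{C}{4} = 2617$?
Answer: $10456$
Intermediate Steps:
$w{\left(X,N \right)} = -1$ ($w{\left(X,N \right)} = -2 + 1 = -1$)
$C = 10444$ ($C = -24 + 4 \cdot 2617 = -24 + 10468 = 10444$)
$\left(w{\left(37,-10 \right)} + L{\left(13,3 \right)}\right) + C = \left(-1 + 13\right) + 10444 = 12 + 10444 = 10456$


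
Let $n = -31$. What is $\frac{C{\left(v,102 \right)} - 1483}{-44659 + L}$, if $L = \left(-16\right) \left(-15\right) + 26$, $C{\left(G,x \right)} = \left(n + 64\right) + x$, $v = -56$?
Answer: $\frac{1348}{44393} \approx 0.030365$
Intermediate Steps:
$C{\left(G,x \right)} = 33 + x$ ($C{\left(G,x \right)} = \left(-31 + 64\right) + x = 33 + x$)
$L = 266$ ($L = 240 + 26 = 266$)
$\frac{C{\left(v,102 \right)} - 1483}{-44659 + L} = \frac{\left(33 + 102\right) - 1483}{-44659 + 266} = \frac{135 - 1483}{-44393} = \left(-1348\right) \left(- \frac{1}{44393}\right) = \frac{1348}{44393}$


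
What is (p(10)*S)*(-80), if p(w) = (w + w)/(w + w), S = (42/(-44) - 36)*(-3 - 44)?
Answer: -1528440/11 ≈ -1.3895e+5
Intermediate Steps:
S = 38211/22 (S = (42*(-1/44) - 36)*(-47) = (-21/22 - 36)*(-47) = -813/22*(-47) = 38211/22 ≈ 1736.9)
p(w) = 1 (p(w) = (2*w)/((2*w)) = (2*w)*(1/(2*w)) = 1)
(p(10)*S)*(-80) = (1*(38211/22))*(-80) = (38211/22)*(-80) = -1528440/11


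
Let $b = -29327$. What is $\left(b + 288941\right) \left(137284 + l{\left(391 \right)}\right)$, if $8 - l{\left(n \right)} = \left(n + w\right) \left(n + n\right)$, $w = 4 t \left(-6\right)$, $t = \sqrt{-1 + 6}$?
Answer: $-43737170580 + 4872435552 \sqrt{5} \approx -3.2842 \cdot 10^{10}$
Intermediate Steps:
$t = \sqrt{5} \approx 2.2361$
$w = - 24 \sqrt{5}$ ($w = 4 \sqrt{5} \left(-6\right) = - 24 \sqrt{5} \approx -53.666$)
$l{\left(n \right)} = 8 - 2 n \left(n - 24 \sqrt{5}\right)$ ($l{\left(n \right)} = 8 - \left(n - 24 \sqrt{5}\right) \left(n + n\right) = 8 - \left(n - 24 \sqrt{5}\right) 2 n = 8 - 2 n \left(n - 24 \sqrt{5}\right)$)
$\left(b + 288941\right) \left(137284 + l{\left(391 \right)}\right) = \left(-29327 + 288941\right) \left(137284 + \left(8 - 2 \cdot 391^{2} + 48 \cdot 391 \sqrt{5}\right)\right) = 259614 \left(137284 + \left(8 - 305762 + 18768 \sqrt{5}\right)\right) = 259614 \left(137284 - \left(305754 - 18768 \sqrt{5}\right)\right) = 259614 \left(-168470 + 18768 \sqrt{5}\right) = -43737170580 + 4872435552 \sqrt{5}$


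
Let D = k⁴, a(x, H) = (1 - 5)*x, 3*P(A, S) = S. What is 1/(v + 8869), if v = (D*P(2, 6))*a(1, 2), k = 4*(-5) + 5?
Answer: -1/396131 ≈ -2.5244e-6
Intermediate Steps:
k = -15 (k = -20 + 5 = -15)
P(A, S) = S/3
a(x, H) = -4*x
D = 50625 (D = (-15)⁴ = 50625)
v = -405000 (v = (50625*((⅓)*6))*(-4*1) = (50625*2)*(-4) = 101250*(-4) = -405000)
1/(v + 8869) = 1/(-405000 + 8869) = 1/(-396131) = -1/396131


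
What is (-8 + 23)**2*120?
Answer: 27000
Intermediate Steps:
(-8 + 23)**2*120 = 15**2*120 = 225*120 = 27000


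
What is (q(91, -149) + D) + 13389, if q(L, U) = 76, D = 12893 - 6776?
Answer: 19582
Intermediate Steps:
D = 6117
(q(91, -149) + D) + 13389 = (76 + 6117) + 13389 = 6193 + 13389 = 19582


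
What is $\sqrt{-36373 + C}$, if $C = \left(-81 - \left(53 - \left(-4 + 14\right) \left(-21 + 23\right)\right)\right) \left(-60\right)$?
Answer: $i \sqrt{29533} \approx 171.85 i$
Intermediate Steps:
$C = 6840$ ($C = \left(-81 + \left(-53 + 10 \cdot 2\right)\right) \left(-60\right) = \left(-81 + \left(-53 + 20\right)\right) \left(-60\right) = \left(-81 - 33\right) \left(-60\right) = \left(-114\right) \left(-60\right) = 6840$)
$\sqrt{-36373 + C} = \sqrt{-36373 + 6840} = \sqrt{-29533} = i \sqrt{29533}$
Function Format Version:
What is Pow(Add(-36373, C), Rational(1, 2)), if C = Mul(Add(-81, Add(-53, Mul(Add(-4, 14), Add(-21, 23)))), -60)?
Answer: Mul(I, Pow(29533, Rational(1, 2))) ≈ Mul(171.85, I)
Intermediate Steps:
C = 6840 (C = Mul(Add(-81, Add(-53, Mul(10, 2))), -60) = Mul(Add(-81, Add(-53, 20)), -60) = Mul(Add(-81, -33), -60) = Mul(-114, -60) = 6840)
Pow(Add(-36373, C), Rational(1, 2)) = Pow(Add(-36373, 6840), Rational(1, 2)) = Pow(-29533, Rational(1, 2)) = Mul(I, Pow(29533, Rational(1, 2)))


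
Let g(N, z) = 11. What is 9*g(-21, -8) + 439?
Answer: 538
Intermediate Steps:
9*g(-21, -8) + 439 = 9*11 + 439 = 99 + 439 = 538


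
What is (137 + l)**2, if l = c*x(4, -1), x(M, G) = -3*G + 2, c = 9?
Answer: 33124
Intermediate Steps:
x(M, G) = 2 - 3*G
l = 45 (l = 9*(2 - 3*(-1)) = 9*(2 + 3) = 9*5 = 45)
(137 + l)**2 = (137 + 45)**2 = 182**2 = 33124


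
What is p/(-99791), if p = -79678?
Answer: 79678/99791 ≈ 0.79845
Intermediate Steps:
p/(-99791) = -79678/(-99791) = -79678*(-1/99791) = 79678/99791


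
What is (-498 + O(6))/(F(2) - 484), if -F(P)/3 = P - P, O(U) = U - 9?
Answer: 501/484 ≈ 1.0351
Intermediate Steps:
O(U) = -9 + U
F(P) = 0 (F(P) = -3*(P - P) = -3*0 = 0)
(-498 + O(6))/(F(2) - 484) = (-498 + (-9 + 6))/(0 - 484) = (-498 - 3)/(-484) = -501*(-1/484) = 501/484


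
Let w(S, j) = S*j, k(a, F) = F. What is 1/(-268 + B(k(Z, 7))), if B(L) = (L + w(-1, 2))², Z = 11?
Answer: -1/243 ≈ -0.0041152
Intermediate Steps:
B(L) = (-2 + L)² (B(L) = (L - 1*2)² = (L - 2)² = (-2 + L)²)
1/(-268 + B(k(Z, 7))) = 1/(-268 + (-2 + 7)²) = 1/(-268 + 5²) = 1/(-268 + 25) = 1/(-243) = -1/243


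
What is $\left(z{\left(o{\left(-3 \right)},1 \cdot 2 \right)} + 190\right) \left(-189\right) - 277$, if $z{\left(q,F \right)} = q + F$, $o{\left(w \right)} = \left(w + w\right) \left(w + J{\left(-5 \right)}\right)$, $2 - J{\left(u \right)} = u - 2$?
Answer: $-29761$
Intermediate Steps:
$J{\left(u \right)} = 4 - u$ ($J{\left(u \right)} = 2 - \left(u - 2\right) = 2 - \left(-2 + u\right) = 4 - u$)
$o{\left(w \right)} = 2 w \left(9 + w\right)$ ($o{\left(w \right)} = \left(w + w\right) \left(w + \left(4 - -5\right)\right) = 2 w \left(w + \left(4 + 5\right)\right) = 2 w \left(w + 9\right) = 2 w \left(9 + w\right)$)
$z{\left(q,F \right)} = F + q$
$\left(z{\left(o{\left(-3 \right)},1 \cdot 2 \right)} + 190\right) \left(-189\right) - 277 = \left(\left(1 \cdot 2 + 2 \left(-3\right) \left(9 - 3\right)\right) + 190\right) \left(-189\right) - 277 = \left(\left(2 + 2 \left(-3\right) 6\right) + 190\right) \left(-189\right) - 277 = \left(\left(2 - 36\right) + 190\right) \left(-189\right) - 277 = \left(-34 + 190\right) \left(-189\right) - 277 = 156 \left(-189\right) - 277 = -29484 - 277 = -29761$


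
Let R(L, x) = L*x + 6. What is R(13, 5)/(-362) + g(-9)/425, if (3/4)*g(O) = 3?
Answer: -28727/153850 ≈ -0.18672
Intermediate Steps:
g(O) = 4 (g(O) = (4/3)*3 = 4)
R(L, x) = 6 + L*x
R(13, 5)/(-362) + g(-9)/425 = (6 + 13*5)/(-362) + 4/425 = (6 + 65)*(-1/362) + 4*(1/425) = 71*(-1/362) + 4/425 = -71/362 + 4/425 = -28727/153850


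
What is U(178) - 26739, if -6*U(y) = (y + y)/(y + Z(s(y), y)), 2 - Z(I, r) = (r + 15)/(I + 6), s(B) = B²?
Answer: -457563970339/17112021 ≈ -26739.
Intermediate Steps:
Z(I, r) = 2 - (15 + r)/(6 + I) (Z(I, r) = 2 - (r + 15)/(I + 6) = 2 - (15 + r)/(6 + I))
U(y) = -y/(3*(y + (-3 - y + 2*y²)/(6 + y²))) (U(y) = -(y + y)/(6*(y + (-3 - y + 2*y²)/(6 + y²))) = -2*y/(6*(y + (-3 - y + 2*y²)/(6 + y²))) = -y/(3*(y + (-3 - y + 2*y²)/(6 + y²))))
U(178) - 26739 = (⅓)*178*(-6 - 1*178²)/(-3 + 178³ + 2*178² + 5*178) - 26739 = (⅓)*178*(-6 - 1*31684)/(-3 + 5639752 + 2*31684 + 890) - 26739 = (⅓)*178*(-6 - 31684)/(-3 + 5639752 + 63368 + 890) - 26739 = (⅓)*178*(-31690)/5704007 - 26739 = (⅓)*178*(1/5704007)*(-31690) - 26739 = -5640820/17112021 - 26739 = -457563970339/17112021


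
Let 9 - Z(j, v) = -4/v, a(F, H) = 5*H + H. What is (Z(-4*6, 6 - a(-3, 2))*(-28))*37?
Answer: -25900/3 ≈ -8633.3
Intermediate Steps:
a(F, H) = 6*H
Z(j, v) = 9 + 4/v (Z(j, v) = 9 - (-4)/v = 9 + 4/v)
(Z(-4*6, 6 - a(-3, 2))*(-28))*37 = ((9 + 4/(6 - 6*2))*(-28))*37 = ((9 + 4/(6 - 1*12))*(-28))*37 = ((9 + 4/(6 - 12))*(-28))*37 = ((9 + 4/(-6))*(-28))*37 = ((9 + 4*(-⅙))*(-28))*37 = ((9 - ⅔)*(-28))*37 = ((25/3)*(-28))*37 = -700/3*37 = -25900/3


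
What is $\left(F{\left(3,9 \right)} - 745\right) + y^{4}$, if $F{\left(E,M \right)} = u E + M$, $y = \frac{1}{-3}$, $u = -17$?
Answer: $- \frac{63746}{81} \approx -786.99$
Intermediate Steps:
$y = - \frac{1}{3} \approx -0.33333$
$F{\left(E,M \right)} = M - 17 E$ ($F{\left(E,M \right)} = - 17 E + M = M - 17 E$)
$\left(F{\left(3,9 \right)} - 745\right) + y^{4} = \left(\left(9 - 51\right) - 745\right) + \left(- \frac{1}{3}\right)^{4} = \left(\left(9 - 51\right) - 745\right) + \frac{1}{81} = \left(-42 - 745\right) + \frac{1}{81} = -787 + \frac{1}{81} = - \frac{63746}{81}$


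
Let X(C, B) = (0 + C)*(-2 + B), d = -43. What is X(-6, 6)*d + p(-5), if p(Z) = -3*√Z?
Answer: 1032 - 3*I*√5 ≈ 1032.0 - 6.7082*I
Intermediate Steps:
X(C, B) = C*(-2 + B)
X(-6, 6)*d + p(-5) = -6*(-2 + 6)*(-43) - 3*I*√5 = -6*4*(-43) - 3*I*√5 = -24*(-43) - 3*I*√5 = 1032 - 3*I*√5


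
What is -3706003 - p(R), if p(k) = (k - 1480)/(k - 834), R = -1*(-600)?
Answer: -433602791/117 ≈ -3.7060e+6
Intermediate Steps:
R = 600
p(k) = (-1480 + k)/(-834 + k)
-3706003 - p(R) = -3706003 - (-1480 + 600)/(-834 + 600) = -3706003 - (-880)/(-234) = -3706003 - (-1)*(-880)/234 = -3706003 - 1*440/117 = -3706003 - 440/117 = -433602791/117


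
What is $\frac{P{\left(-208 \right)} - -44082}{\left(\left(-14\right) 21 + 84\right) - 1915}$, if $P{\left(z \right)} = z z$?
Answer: $- \frac{5138}{125} \approx -41.104$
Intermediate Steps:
$P{\left(z \right)} = z^{2}$
$\frac{P{\left(-208 \right)} - -44082}{\left(\left(-14\right) 21 + 84\right) - 1915} = \frac{\left(-208\right)^{2} - -44082}{\left(\left(-14\right) 21 + 84\right) - 1915} = \frac{43264 + 44082}{\left(-294 + 84\right) - 1915} = \frac{87346}{-210 - 1915} = \frac{87346}{-2125} = 87346 \left(- \frac{1}{2125}\right) = - \frac{5138}{125}$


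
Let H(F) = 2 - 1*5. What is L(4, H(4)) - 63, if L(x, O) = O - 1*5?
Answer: -71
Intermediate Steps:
H(F) = -3 (H(F) = 2 - 5 = -3)
L(x, O) = -5 + O (L(x, O) = O - 5 = -5 + O)
L(4, H(4)) - 63 = (-5 - 3) - 63 = -8 - 63 = -71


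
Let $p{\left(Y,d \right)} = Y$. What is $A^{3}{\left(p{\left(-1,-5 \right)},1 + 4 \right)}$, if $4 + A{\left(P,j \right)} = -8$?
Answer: $-1728$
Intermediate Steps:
$A{\left(P,j \right)} = -12$ ($A{\left(P,j \right)} = -4 - 8 = -12$)
$A^{3}{\left(p{\left(-1,-5 \right)},1 + 4 \right)} = \left(-12\right)^{3} = -1728$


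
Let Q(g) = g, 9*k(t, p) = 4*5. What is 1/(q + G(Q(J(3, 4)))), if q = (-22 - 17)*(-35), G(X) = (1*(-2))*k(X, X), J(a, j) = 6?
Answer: 9/12245 ≈ 0.00073499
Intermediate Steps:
k(t, p) = 20/9 (k(t, p) = (4*5)/9 = (1/9)*20 = 20/9)
G(X) = -40/9 (G(X) = (1*(-2))*(20/9) = -2*20/9 = -40/9)
q = 1365 (q = -39*(-35) = 1365)
1/(q + G(Q(J(3, 4)))) = 1/(1365 - 40/9) = 1/(12245/9) = 9/12245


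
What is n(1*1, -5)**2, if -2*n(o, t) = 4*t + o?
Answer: 361/4 ≈ 90.250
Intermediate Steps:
n(o, t) = -2*t - o/2 (n(o, t) = -(4*t + o)/2 = -(o + 4*t)/2 = -2*t - o/2)
n(1*1, -5)**2 = (-2*(-5) - 1/2)**2 = (10 - 1/2*1)**2 = (10 - 1/2)**2 = (19/2)**2 = 361/4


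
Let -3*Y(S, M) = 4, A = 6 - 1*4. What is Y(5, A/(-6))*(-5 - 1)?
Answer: 8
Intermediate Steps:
A = 2 (A = 6 - 4 = 2)
Y(S, M) = -4/3 (Y(S, M) = -1/3*4 = -4/3)
Y(5, A/(-6))*(-5 - 1) = -4*(-5 - 1)/3 = -4/3*(-6) = 8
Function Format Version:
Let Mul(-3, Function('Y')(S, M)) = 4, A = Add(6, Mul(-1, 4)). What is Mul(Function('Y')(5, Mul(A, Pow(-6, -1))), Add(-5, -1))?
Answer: 8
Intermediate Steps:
A = 2 (A = Add(6, -4) = 2)
Function('Y')(S, M) = Rational(-4, 3) (Function('Y')(S, M) = Mul(Rational(-1, 3), 4) = Rational(-4, 3))
Mul(Function('Y')(5, Mul(A, Pow(-6, -1))), Add(-5, -1)) = Mul(Rational(-4, 3), Add(-5, -1)) = Mul(Rational(-4, 3), -6) = 8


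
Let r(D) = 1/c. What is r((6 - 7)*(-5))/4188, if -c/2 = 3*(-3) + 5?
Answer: 1/33504 ≈ 2.9847e-5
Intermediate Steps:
c = 8 (c = -2*(3*(-3) + 5) = -2*(-9 + 5) = -2*(-4) = 8)
r(D) = 1/8
r((6 - 7)*(-5))/4188 = (1/8)/4188 = (1/8)*(1/4188) = 1/33504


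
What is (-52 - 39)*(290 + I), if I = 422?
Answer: -64792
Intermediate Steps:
(-52 - 39)*(290 + I) = (-52 - 39)*(290 + 422) = -91*712 = -64792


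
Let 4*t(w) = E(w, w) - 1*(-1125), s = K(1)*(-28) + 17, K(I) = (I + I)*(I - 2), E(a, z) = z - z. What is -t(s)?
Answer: -1125/4 ≈ -281.25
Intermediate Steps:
E(a, z) = 0
K(I) = 2*I*(-2 + I) (K(I) = (2*I)*(-2 + I) = 2*I*(-2 + I))
s = 73 (s = (2*1*(-2 + 1))*(-28) + 17 = (2*1*(-1))*(-28) + 17 = -2*(-28) + 17 = 56 + 17 = 73)
t(w) = 1125/4 (t(w) = (0 - 1*(-1125))/4 = (0 + 1125)/4 = (1/4)*1125 = 1125/4)
-t(s) = -1*1125/4 = -1125/4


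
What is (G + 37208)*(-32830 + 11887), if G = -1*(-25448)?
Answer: -1312204608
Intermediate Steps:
G = 25448
(G + 37208)*(-32830 + 11887) = (25448 + 37208)*(-32830 + 11887) = 62656*(-20943) = -1312204608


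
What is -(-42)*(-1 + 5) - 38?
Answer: 130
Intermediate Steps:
-(-42)*(-1 + 5) - 38 = -(-42)*4 - 38 = -42*(-4) - 38 = 168 - 38 = 130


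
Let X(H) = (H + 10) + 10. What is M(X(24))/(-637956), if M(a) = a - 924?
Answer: 20/14499 ≈ 0.0013794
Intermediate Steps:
X(H) = 20 + H (X(H) = (10 + H) + 10 = 20 + H)
M(a) = -924 + a
M(X(24))/(-637956) = (-924 + (20 + 24))/(-637956) = (-924 + 44)*(-1/637956) = -880*(-1/637956) = 20/14499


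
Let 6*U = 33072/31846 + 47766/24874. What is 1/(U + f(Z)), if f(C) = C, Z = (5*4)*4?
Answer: 396068702/31880811907 ≈ 0.012423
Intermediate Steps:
Z = 80 (Z = 20*4 = 80)
U = 195315747/396068702 (U = (33072/31846 + 47766/24874)/6 = (33072*(1/31846) + 47766*(1/24874))/6 = (16536/15923 + 23883/12437)/6 = (⅙)*(585947241/198034351) = 195315747/396068702 ≈ 0.49314)
1/(U + f(Z)) = 1/(195315747/396068702 + 80) = 1/(31880811907/396068702) = 396068702/31880811907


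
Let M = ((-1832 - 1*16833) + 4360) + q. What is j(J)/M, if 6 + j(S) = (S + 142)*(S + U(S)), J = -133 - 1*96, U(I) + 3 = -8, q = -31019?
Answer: -3479/7554 ≈ -0.46055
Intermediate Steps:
U(I) = -11 (U(I) = -3 - 8 = -11)
J = -229 (J = -133 - 96 = -229)
j(S) = -6 + (-11 + S)*(142 + S) (j(S) = -6 + (S + 142)*(S - 11) = -6 + (142 + S)*(-11 + S) = -6 + (-11 + S)*(142 + S))
M = -45324 (M = ((-1832 - 1*16833) + 4360) - 31019 = ((-1832 - 16833) + 4360) - 31019 = (-18665 + 4360) - 31019 = -14305 - 31019 = -45324)
j(J)/M = (-1568 + (-229)² + 131*(-229))/(-45324) = (-1568 + 52441 - 29999)*(-1/45324) = 20874*(-1/45324) = -3479/7554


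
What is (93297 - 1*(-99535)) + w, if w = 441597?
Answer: 634429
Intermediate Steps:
(93297 - 1*(-99535)) + w = (93297 - 1*(-99535)) + 441597 = (93297 + 99535) + 441597 = 192832 + 441597 = 634429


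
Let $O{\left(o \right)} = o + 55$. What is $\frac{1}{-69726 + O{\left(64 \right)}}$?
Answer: $- \frac{1}{69607} \approx -1.4366 \cdot 10^{-5}$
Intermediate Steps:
$O{\left(o \right)} = 55 + o$
$\frac{1}{-69726 + O{\left(64 \right)}} = \frac{1}{-69726 + \left(55 + 64\right)} = \frac{1}{-69726 + 119} = \frac{1}{-69607} = - \frac{1}{69607}$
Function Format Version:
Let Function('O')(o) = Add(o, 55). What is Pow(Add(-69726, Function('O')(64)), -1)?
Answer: Rational(-1, 69607) ≈ -1.4366e-5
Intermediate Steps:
Function('O')(o) = Add(55, o)
Pow(Add(-69726, Function('O')(64)), -1) = Pow(Add(-69726, Add(55, 64)), -1) = Pow(Add(-69726, 119), -1) = Pow(-69607, -1) = Rational(-1, 69607)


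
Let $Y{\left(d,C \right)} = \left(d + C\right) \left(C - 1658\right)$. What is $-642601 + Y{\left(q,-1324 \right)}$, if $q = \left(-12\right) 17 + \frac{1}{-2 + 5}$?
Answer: $3912901$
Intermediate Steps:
$q = - \frac{611}{3}$ ($q = -204 + \frac{1}{3} = - \frac{611}{3} \approx -203.67$)
$Y{\left(d,C \right)} = \left(-1658 + C\right) \left(C + d\right)$ ($Y{\left(d,C \right)} = \left(C + d\right) \left(-1658 + C\right) = \left(-1658 + C\right) \left(C + d\right)$)
$-642601 + Y{\left(q,-1324 \right)} = -642601 - \left(-2802526 - 1752976\right) = -642601 + \left(1752976 + 2195192 + \frac{1013038}{3} + \frac{808964}{3}\right) = -642601 + 4555502 = 3912901$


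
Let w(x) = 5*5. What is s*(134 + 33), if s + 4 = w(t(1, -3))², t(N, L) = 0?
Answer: 103707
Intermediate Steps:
w(x) = 25
s = 621 (s = -4 + 25² = -4 + 625 = 621)
s*(134 + 33) = 621*(134 + 33) = 621*167 = 103707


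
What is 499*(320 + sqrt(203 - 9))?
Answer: 159680 + 499*sqrt(194) ≈ 1.6663e+5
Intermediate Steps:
499*(320 + sqrt(203 - 9)) = 499*(320 + sqrt(194)) = 159680 + 499*sqrt(194)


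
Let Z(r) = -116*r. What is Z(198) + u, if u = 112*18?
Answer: -20952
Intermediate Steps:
u = 2016
Z(198) + u = -116*198 + 2016 = -22968 + 2016 = -20952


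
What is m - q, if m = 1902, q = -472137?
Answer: 474039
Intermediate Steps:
m - q = 1902 - 1*(-472137) = 1902 + 472137 = 474039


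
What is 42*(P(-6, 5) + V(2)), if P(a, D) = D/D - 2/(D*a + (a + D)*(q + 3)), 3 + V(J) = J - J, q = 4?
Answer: -3024/37 ≈ -81.730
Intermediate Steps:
V(J) = -3 (V(J) = -3 + (J - J) = -3 + 0 = -3)
P(a, D) = 1 - 2/(7*D + 7*a + D*a) (P(a, D) = D/D - 2/(D*a + (a + D)*(4 + 3)) = 1 - 2/(D*a + (D + a)*7) = 1 - 2/(D*a + (7*D + 7*a)) = 1 - 2/(7*D + 7*a + D*a))
42*(P(-6, 5) + V(2)) = 42*((-2 + 7*5 + 7*(-6) + 5*(-6))/(7*5 + 7*(-6) + 5*(-6)) - 3) = 42*((-2 + 35 - 42 - 30)/(35 - 42 - 30) - 3) = 42*(-39/(-37) - 3) = 42*(-1/37*(-39) - 3) = 42*(39/37 - 3) = 42*(-72/37) = -3024/37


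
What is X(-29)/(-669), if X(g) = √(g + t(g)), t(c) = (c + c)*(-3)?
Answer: -√145/669 ≈ -0.017999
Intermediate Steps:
t(c) = -6*c (t(c) = (2*c)*(-3) = -6*c)
X(g) = √5*√(-g) (X(g) = √(g - 6*g) = √(-5*g) = √5*√(-g))
X(-29)/(-669) = (√5*√(-1*(-29)))/(-669) = (√5*√29)*(-1/669) = √145*(-1/669) = -√145/669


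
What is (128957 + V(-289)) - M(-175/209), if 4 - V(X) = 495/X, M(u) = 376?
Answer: 37161560/289 ≈ 1.2859e+5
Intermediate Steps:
V(X) = 4 - 495/X
(128957 + V(-289)) - M(-175/209) = (128957 + (4 - 495/(-289))) - 1*376 = (128957 + (4 - 495*(-1/289))) - 376 = (128957 + (4 + 495/289)) - 376 = (128957 + 1651/289) - 376 = 37270224/289 - 376 = 37161560/289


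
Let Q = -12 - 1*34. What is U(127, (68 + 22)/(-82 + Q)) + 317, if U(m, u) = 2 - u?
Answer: 20461/64 ≈ 319.70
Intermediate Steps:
Q = -46 (Q = -12 - 34 = -46)
U(127, (68 + 22)/(-82 + Q)) + 317 = (2 - (68 + 22)/(-82 - 46)) + 317 = (2 - 90/(-128)) + 317 = (2 - 90*(-1)/128) + 317 = (2 - 1*(-45/64)) + 317 = (2 + 45/64) + 317 = 173/64 + 317 = 20461/64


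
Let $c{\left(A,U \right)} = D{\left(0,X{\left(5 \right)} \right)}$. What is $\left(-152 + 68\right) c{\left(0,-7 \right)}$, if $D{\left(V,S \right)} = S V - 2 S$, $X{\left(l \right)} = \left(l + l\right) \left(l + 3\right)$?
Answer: $13440$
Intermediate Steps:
$X{\left(l \right)} = 2 l \left(3 + l\right)$
$D{\left(V,S \right)} = - 2 S + S V$
$c{\left(A,U \right)} = -160$ ($c{\left(A,U \right)} = 2 \cdot 5 \left(3 + 5\right) \left(-2 + 0\right) = 2 \cdot 5 \cdot 8 \left(-2\right) = 80 \left(-2\right) = -160$)
$\left(-152 + 68\right) c{\left(0,-7 \right)} = \left(-152 + 68\right) \left(-160\right) = \left(-84\right) \left(-160\right) = 13440$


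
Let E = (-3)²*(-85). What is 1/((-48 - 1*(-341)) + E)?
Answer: -1/472 ≈ -0.0021186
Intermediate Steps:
E = -765 (E = 9*(-85) = -765)
1/((-48 - 1*(-341)) + E) = 1/((-48 - 1*(-341)) - 765) = 1/((-48 + 341) - 765) = 1/(293 - 765) = 1/(-472) = -1/472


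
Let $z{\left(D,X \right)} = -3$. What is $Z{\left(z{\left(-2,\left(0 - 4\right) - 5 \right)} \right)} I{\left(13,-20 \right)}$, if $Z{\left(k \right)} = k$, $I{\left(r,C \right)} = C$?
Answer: $60$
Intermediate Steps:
$Z{\left(z{\left(-2,\left(0 - 4\right) - 5 \right)} \right)} I{\left(13,-20 \right)} = \left(-3\right) \left(-20\right) = 60$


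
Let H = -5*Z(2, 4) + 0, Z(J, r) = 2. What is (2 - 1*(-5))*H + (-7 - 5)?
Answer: -82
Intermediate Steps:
H = -10 (H = -5*2 + 0 = -10 + 0 = -10)
(2 - 1*(-5))*H + (-7 - 5) = (2 - 1*(-5))*(-10) + (-7 - 5) = (2 + 5)*(-10) - 12 = 7*(-10) - 12 = -70 - 12 = -82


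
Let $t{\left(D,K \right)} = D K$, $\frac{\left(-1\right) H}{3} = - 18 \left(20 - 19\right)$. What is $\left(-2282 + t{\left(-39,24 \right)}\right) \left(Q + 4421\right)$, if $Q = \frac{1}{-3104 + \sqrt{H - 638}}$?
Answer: $- \frac{17135085844066}{1204425} + \frac{1609 i \sqrt{146}}{2408850} \approx -1.4227 \cdot 10^{7} + 0.0080709 i$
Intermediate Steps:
$H = 54$ ($H = - 3 \left(- 18 \left(20 - 19\right)\right) = - 3 \left(\left(-18\right) 1\right) = \left(-3\right) \left(-18\right) = 54$)
$Q = \frac{1}{-3104 + 2 i \sqrt{146}}$ ($Q = \frac{1}{-3104 + \sqrt{54 - 638}} = \frac{1}{-3104 + \sqrt{-584}} = \frac{1}{-3104 + 2 i \sqrt{146}} \approx -0.00032215 - 2.508 \cdot 10^{-6} i$)
$\left(-2282 + t{\left(-39,24 \right)}\right) \left(Q + 4421\right) = \left(-2282 - 936\right) \left(\left(- \frac{388}{1204425} - \frac{i \sqrt{146}}{4817700}\right) + 4421\right) = \left(-2282 - 936\right) \left(\frac{5324762537}{1204425} - \frac{i \sqrt{146}}{4817700}\right) = - 3218 \left(\frac{5324762537}{1204425} - \frac{i \sqrt{146}}{4817700}\right) = - \frac{17135085844066}{1204425} + \frac{1609 i \sqrt{146}}{2408850}$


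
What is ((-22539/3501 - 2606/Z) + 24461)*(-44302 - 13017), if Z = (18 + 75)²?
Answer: -152127227187992/108531 ≈ -1.4017e+9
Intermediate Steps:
Z = 8649 (Z = 93² = 8649)
((-22539/3501 - 2606/Z) + 24461)*(-44302 - 13017) = ((-22539/3501 - 2606/8649) + 24461)*(-44302 - 13017) = ((-22539*1/3501 - 2606*1/8649) + 24461)*(-57319) = ((-7513/1167 - 2606/8649) + 24461)*(-57319) = (-22673713/3364461 + 24461)*(-57319) = (82275406808/3364461)*(-57319) = -152127227187992/108531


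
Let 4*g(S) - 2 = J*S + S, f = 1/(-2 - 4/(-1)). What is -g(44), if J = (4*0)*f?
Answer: -23/2 ≈ -11.500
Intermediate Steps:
f = ½ (f = 1/(-2 - 4*(-1)) = 1/(-2 + 4) = 1/2 = ½ ≈ 0.50000)
J = 0 (J = (4*0)*(½) = 0*(½) = 0)
g(S) = ½ + S/4 (g(S) = ½ + (0*S + S)/4 = ½ + (0 + S)/4 = ½ + S/4)
-g(44) = -(½ + (¼)*44) = -(½ + 11) = -1*23/2 = -23/2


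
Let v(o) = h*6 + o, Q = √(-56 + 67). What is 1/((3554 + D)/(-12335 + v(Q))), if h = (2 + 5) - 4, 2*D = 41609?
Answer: -24634/48717 + 2*√11/48717 ≈ -0.50552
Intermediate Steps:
D = 41609/2 (D = (½)*41609 = 41609/2 ≈ 20805.)
h = 3 (h = 7 - 4 = 3)
Q = √11 ≈ 3.3166
v(o) = 18 + o (v(o) = 3*6 + o = 18 + o)
1/((3554 + D)/(-12335 + v(Q))) = 1/((3554 + 41609/2)/(-12335 + (18 + √11))) = 1/(48717/(2*(-12317 + √11))) = -24634/48717 + 2*√11/48717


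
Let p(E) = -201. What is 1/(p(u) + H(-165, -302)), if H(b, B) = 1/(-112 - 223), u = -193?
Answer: -335/67336 ≈ -0.0049751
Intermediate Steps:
H(b, B) = -1/335 (H(b, B) = 1/(-335) = -1/335)
1/(p(u) + H(-165, -302)) = 1/(-201 - 1/335) = 1/(-67336/335) = -335/67336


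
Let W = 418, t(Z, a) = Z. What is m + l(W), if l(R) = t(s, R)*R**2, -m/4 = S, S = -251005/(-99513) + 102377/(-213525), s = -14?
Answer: -1925071371213448/786981975 ≈ -2.4461e+6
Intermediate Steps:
S = 1607703712/786981975 (S = -251005*(-1/99513) + 102377*(-1/213525) = 251005/99513 - 102377/213525 = 1607703712/786981975 ≈ 2.0429)
m = -6430814848/786981975 (m = -4*1607703712/786981975 = -6430814848/786981975 ≈ -8.1715)
l(R) = -14*R**2
m + l(W) = -6430814848/786981975 - 14*418**2 = -6430814848/786981975 - 14*174724 = -6430814848/786981975 - 2446136 = -1925071371213448/786981975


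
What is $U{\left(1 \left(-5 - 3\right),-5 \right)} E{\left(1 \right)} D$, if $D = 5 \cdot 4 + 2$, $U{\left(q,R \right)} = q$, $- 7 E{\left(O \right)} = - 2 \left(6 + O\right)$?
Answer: $-352$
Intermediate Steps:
$E{\left(O \right)} = \frac{12}{7} + \frac{2 O}{7}$ ($E{\left(O \right)} = - \frac{\left(-2\right) \left(6 + O\right)}{7} = - \frac{-12 - 2 O}{7} = \frac{12}{7} + \frac{2 O}{7}$)
$D = 22$ ($D = 20 + 2 = 22$)
$U{\left(1 \left(-5 - 3\right),-5 \right)} E{\left(1 \right)} D = 1 \left(-5 - 3\right) \left(\frac{12}{7} + \frac{2}{7} \cdot 1\right) 22 = 1 \left(-8\right) \left(\frac{12}{7} + \frac{2}{7}\right) 22 = \left(-8\right) 2 \cdot 22 = \left(-16\right) 22 = -352$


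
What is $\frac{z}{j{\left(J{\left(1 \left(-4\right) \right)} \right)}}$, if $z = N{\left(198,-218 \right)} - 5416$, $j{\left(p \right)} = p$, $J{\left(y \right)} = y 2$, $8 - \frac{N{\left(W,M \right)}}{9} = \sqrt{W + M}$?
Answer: $668 + \frac{9 i \sqrt{5}}{4} \approx 668.0 + 5.0312 i$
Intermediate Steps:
$N{\left(W,M \right)} = 72 - 9 \sqrt{M + W}$ ($N{\left(W,M \right)} = 72 - 9 \sqrt{W + M} = 72 - 9 \sqrt{M + W}$)
$J{\left(y \right)} = 2 y$
$z = -5344 - 18 i \sqrt{5}$ ($z = \left(72 - 9 \sqrt{-218 + 198}\right) - 5416 = \left(72 - 9 \sqrt{-20}\right) - 5416 = \left(72 - 9 \cdot 2 i \sqrt{5}\right) - 5416 = \left(72 - 18 i \sqrt{5}\right) - 5416 = -5344 - 18 i \sqrt{5} \approx -5344.0 - 40.249 i$)
$\frac{z}{j{\left(J{\left(1 \left(-4\right) \right)} \right)}} = \frac{-5344 - 18 i \sqrt{5}}{2 \cdot 1 \left(-4\right)} = \frac{-5344 - 18 i \sqrt{5}}{2 \left(-4\right)} = \frac{-5344 - 18 i \sqrt{5}}{-8} = \left(-5344 - 18 i \sqrt{5}\right) \left(- \frac{1}{8}\right) = 668 + \frac{9 i \sqrt{5}}{4}$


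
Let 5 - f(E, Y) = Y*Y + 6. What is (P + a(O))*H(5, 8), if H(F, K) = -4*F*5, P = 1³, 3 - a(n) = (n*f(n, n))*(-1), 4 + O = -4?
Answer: -52400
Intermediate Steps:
f(E, Y) = -1 - Y² (f(E, Y) = 5 - (Y*Y + 6) = 5 - (Y² + 6) = 5 - (6 + Y²) = 5 + (-6 - Y²) = -1 - Y²)
O = -8 (O = -4 - 4 = -8)
a(n) = 3 + n*(-1 - n²) (a(n) = 3 - n*(-1 - n²)*(-1) = 3 - (-1)*n*(-1 - n²) = 3 + n*(-1 - n²))
P = 1
H(F, K) = -20*F
(P + a(O))*H(5, 8) = (1 + (3 - 1*(-8) - 1*(-8)³))*(-20*5) = (1 + (3 + 8 - 1*(-512)))*(-100) = (1 + (3 + 8 + 512))*(-100) = (1 + 523)*(-100) = 524*(-100) = -52400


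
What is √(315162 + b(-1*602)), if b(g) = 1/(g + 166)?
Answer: √14977758779/218 ≈ 561.39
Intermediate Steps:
b(g) = 1/(166 + g)
√(315162 + b(-1*602)) = √(315162 + 1/(166 - 1*602)) = √(315162 + 1/(166 - 602)) = √(315162 + 1/(-436)) = √(315162 - 1/436) = √(137410631/436) = √14977758779/218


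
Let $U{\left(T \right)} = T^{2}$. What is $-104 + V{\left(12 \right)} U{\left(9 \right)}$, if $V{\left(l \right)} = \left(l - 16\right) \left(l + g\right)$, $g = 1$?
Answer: $-4316$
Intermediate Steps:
$V{\left(l \right)} = \left(1 + l\right) \left(-16 + l\right)$ ($V{\left(l \right)} = \left(l - 16\right) \left(l + 1\right) = \left(-16 + l\right) \left(1 + l\right) = \left(1 + l\right) \left(-16 + l\right)$)
$-104 + V{\left(12 \right)} U{\left(9 \right)} = -104 + \left(-16 + 12^{2} - 180\right) 9^{2} = -104 + \left(-16 + 144 - 180\right) 81 = -104 - 4212 = -4316$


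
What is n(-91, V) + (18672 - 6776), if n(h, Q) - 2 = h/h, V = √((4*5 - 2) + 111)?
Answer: 11899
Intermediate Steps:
V = √129 (V = √((20 - 2) + 111) = √(18 + 111) = √129 ≈ 11.358)
n(h, Q) = 3 (n(h, Q) = 2 + h/h = 2 + 1 = 3)
n(-91, V) + (18672 - 6776) = 3 + (18672 - 6776) = 3 + 11896 = 11899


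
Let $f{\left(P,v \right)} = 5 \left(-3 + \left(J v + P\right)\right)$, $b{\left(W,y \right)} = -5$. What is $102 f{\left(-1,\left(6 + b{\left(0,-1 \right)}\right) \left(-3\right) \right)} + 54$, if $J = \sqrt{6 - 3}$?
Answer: $-1986 - 1530 \sqrt{3} \approx -4636.0$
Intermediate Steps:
$J = \sqrt{3} \approx 1.732$
$f{\left(P,v \right)} = -15 + 5 P + 5 v \sqrt{3}$ ($f{\left(P,v \right)} = 5 \left(-3 + \left(\sqrt{3} v + P\right)\right) = 5 \left(-3 + \left(v \sqrt{3} + P\right)\right) = 5 \left(-3 + \left(P + v \sqrt{3}\right)\right) = 5 \left(-3 + P + v \sqrt{3}\right) = -15 + 5 P + 5 v \sqrt{3}$)
$102 f{\left(-1,\left(6 + b{\left(0,-1 \right)}\right) \left(-3\right) \right)} + 54 = 102 \left(-15 + 5 \left(-1\right) + 5 \left(6 - 5\right) \left(-3\right) \sqrt{3}\right) + 54 = 102 \left(-15 - 5 + 5 \cdot 1 \left(-3\right) \sqrt{3}\right) + 54 = 102 \left(-15 - 5 + 5 \left(-3\right) \sqrt{3}\right) + 54 = 102 \left(-15 - 5 - 15 \sqrt{3}\right) + 54 = 102 \left(-20 - 15 \sqrt{3}\right) + 54 = \left(-2040 - 1530 \sqrt{3}\right) + 54 = -1986 - 1530 \sqrt{3}$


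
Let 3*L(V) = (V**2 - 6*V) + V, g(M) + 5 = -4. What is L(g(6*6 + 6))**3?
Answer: 74088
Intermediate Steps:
g(M) = -9 (g(M) = -5 - 4 = -9)
L(V) = -5*V/3 + V**2/3 (L(V) = ((V**2 - 6*V) + V)/3 = (V**2 - 5*V)/3 = -5*V/3 + V**2/3)
L(g(6*6 + 6))**3 = ((1/3)*(-9)*(-5 - 9))**3 = ((1/3)*(-9)*(-14))**3 = 42**3 = 74088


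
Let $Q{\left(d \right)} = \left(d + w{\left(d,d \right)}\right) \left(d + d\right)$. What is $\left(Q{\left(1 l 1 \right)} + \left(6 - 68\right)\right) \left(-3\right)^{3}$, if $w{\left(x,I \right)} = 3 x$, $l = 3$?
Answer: $-270$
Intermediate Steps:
$Q{\left(d \right)} = 8 d^{2}$ ($Q{\left(d \right)} = \left(d + 3 d\right) \left(d + d\right) = 4 d 2 d = 8 d^{2}$)
$\left(Q{\left(1 l 1 \right)} + \left(6 - 68\right)\right) \left(-3\right)^{3} = \left(8 \left(1 \cdot 3 \cdot 1\right)^{2} + \left(6 - 68\right)\right) \left(-3\right)^{3} = \left(8 \left(3 \cdot 1\right)^{2} - 62\right) \left(-27\right) = \left(8 \cdot 3^{2} - 62\right) \left(-27\right) = \left(8 \cdot 9 - 62\right) \left(-27\right) = \left(72 - 62\right) \left(-27\right) = 10 \left(-27\right) = -270$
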